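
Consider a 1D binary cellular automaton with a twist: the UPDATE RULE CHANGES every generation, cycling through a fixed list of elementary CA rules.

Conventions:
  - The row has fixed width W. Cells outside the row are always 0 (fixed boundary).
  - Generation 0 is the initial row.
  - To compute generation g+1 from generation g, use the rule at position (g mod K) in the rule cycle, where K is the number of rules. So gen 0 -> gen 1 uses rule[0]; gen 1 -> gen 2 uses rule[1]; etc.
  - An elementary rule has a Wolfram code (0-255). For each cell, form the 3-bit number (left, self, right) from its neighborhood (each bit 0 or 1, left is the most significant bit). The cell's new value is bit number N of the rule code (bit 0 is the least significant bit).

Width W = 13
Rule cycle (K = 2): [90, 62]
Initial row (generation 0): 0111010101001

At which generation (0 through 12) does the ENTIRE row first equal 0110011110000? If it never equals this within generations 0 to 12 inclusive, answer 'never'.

Answer: never

Derivation:
Gen 0: 0111010101001
Gen 1 (rule 90): 1101000000110
Gen 2 (rule 62): 1011100001101
Gen 3 (rule 90): 0010110011100
Gen 4 (rule 62): 0111101110010
Gen 5 (rule 90): 1100101011101
Gen 6 (rule 62): 1011111110011
Gen 7 (rule 90): 0010000011111
Gen 8 (rule 62): 0111000110000
Gen 9 (rule 90): 1101101111000
Gen 10 (rule 62): 1011011000100
Gen 11 (rule 90): 0011011101010
Gen 12 (rule 62): 0110110011111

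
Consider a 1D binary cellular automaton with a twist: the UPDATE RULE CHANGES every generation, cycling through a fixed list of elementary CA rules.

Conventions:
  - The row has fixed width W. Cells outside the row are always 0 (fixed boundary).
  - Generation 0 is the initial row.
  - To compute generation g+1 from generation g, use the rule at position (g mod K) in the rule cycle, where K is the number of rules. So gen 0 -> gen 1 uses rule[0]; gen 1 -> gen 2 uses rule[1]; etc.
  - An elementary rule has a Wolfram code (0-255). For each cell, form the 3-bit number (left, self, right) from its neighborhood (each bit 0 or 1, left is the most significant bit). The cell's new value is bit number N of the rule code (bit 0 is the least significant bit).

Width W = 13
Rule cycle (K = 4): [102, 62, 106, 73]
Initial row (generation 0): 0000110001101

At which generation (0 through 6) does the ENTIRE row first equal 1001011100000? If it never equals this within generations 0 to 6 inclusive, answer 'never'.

Answer: never

Derivation:
Gen 0: 0000110001101
Gen 1 (rule 102): 0001010010111
Gen 2 (rule 62): 0011111111100
Gen 3 (rule 106): 0110000000100
Gen 4 (rule 73): 0110111110001
Gen 5 (rule 102): 1011000010011
Gen 6 (rule 62): 1110100111110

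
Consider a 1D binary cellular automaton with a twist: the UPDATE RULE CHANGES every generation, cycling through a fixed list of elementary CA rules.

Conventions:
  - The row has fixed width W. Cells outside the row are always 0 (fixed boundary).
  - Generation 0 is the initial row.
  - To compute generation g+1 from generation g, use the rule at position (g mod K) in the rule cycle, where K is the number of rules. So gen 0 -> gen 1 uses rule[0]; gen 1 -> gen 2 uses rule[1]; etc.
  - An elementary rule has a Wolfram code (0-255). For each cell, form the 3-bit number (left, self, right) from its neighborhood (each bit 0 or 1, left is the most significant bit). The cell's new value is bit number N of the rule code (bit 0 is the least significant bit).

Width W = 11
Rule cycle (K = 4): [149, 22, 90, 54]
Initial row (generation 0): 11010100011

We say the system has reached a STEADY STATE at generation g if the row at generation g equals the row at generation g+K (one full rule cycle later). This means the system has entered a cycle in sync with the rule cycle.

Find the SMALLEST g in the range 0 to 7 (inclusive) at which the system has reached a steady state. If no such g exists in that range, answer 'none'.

Gen 0: 11010100011
Gen 1 (rule 149): 00010111000
Gen 2 (rule 22): 00110000100
Gen 3 (rule 90): 01111001010
Gen 4 (rule 54): 10000111111
Gen 5 (rule 149): 11110011110
Gen 6 (rule 22): 00001100001
Gen 7 (rule 90): 00011110010
Gen 8 (rule 54): 00100001111
Gen 9 (rule 149): 10111100110
Gen 10 (rule 22): 10000011001
Gen 11 (rule 90): 01000111110

Answer: none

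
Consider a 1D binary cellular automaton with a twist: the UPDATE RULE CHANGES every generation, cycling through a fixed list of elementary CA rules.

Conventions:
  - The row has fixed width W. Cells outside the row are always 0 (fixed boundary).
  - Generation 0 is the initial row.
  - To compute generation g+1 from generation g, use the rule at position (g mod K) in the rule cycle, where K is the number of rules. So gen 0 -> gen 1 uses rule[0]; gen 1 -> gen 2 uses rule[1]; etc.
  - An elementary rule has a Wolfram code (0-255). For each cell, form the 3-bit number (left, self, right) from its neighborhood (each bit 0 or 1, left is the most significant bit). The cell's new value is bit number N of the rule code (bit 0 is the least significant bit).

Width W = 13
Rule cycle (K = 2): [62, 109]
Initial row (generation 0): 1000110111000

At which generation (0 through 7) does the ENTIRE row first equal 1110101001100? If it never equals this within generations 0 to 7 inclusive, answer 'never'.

Gen 0: 1000110111000
Gen 1 (rule 62): 1101101100100
Gen 2 (rule 109): 1111111100101
Gen 3 (rule 62): 1000000011111
Gen 4 (rule 109): 1011111010001
Gen 5 (rule 62): 1110000111011
Gen 6 (rule 109): 1010110101111
Gen 7 (rule 62): 1111101111000

Answer: never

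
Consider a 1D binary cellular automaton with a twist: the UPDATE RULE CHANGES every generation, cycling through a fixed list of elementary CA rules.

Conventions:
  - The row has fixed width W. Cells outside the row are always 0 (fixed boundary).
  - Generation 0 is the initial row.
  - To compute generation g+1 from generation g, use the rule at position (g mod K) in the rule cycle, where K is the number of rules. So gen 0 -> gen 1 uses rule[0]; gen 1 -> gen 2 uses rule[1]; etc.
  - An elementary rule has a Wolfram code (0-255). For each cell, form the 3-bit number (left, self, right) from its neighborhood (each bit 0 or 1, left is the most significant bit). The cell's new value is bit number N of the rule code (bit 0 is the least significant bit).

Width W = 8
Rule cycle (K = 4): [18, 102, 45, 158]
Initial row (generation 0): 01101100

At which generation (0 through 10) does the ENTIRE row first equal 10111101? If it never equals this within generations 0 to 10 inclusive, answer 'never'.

Gen 0: 01101100
Gen 1 (rule 18): 10000010
Gen 2 (rule 102): 10000110
Gen 3 (rule 45): 10110100
Gen 4 (rule 158): 10100110
Gen 5 (rule 18): 00011001
Gen 6 (rule 102): 00101011
Gen 7 (rule 45): 10111110
Gen 8 (rule 158): 10111101
Gen 9 (rule 18): 00000000
Gen 10 (rule 102): 00000000

Answer: 8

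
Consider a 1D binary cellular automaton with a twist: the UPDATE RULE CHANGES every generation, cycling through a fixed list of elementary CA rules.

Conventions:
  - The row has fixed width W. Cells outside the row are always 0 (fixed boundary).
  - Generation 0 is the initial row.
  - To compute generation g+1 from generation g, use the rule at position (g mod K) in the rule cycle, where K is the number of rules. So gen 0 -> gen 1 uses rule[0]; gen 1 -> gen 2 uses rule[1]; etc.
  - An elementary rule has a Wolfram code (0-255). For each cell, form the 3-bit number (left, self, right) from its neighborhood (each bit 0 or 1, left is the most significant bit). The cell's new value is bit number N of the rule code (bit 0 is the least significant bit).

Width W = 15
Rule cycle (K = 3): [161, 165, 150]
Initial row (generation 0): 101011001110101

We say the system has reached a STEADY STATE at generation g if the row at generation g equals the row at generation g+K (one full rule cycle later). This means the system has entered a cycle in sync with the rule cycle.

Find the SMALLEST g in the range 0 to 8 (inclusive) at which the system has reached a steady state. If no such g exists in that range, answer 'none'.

Answer: none

Derivation:
Gen 0: 101011001110101
Gen 1 (rule 161): 010100000101010
Gen 2 (rule 165): 011101110111110
Gen 3 (rule 150): 101000100011101
Gen 4 (rule 161): 010010001001010
Gen 5 (rule 165): 010010101001110
Gen 6 (rule 150): 111110101110101
Gen 7 (rule 161): 011101010101010
Gen 8 (rule 165): 001011111111110
Gen 9 (rule 150): 011001111111101
Gen 10 (rule 161): 000000111111010
Gen 11 (rule 165): 111110011110110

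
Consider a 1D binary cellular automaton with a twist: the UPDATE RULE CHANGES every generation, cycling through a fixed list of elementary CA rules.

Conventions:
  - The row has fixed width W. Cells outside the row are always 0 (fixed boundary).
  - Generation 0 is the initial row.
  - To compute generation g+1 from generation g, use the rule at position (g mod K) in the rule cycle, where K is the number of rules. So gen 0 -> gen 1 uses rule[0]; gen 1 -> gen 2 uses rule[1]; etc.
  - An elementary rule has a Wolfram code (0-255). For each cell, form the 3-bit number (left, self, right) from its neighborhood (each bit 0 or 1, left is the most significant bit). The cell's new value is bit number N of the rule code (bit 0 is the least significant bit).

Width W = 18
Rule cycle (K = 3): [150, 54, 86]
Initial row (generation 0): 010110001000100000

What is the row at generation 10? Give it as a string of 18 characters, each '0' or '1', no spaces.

Answer: 001110010011000001

Derivation:
Gen 0: 010110001000100000
Gen 1 (rule 150): 110001011101110000
Gen 2 (rule 54): 001011100010001000
Gen 3 (rule 86): 011000110111011100
Gen 4 (rule 150): 100101000010001010
Gen 5 (rule 54): 111111100111011111
Gen 6 (rule 86): 000000111001000001
Gen 7 (rule 150): 000001010111100011
Gen 8 (rule 54): 000011111000010100
Gen 9 (rule 86): 000100001100110110
Gen 10 (rule 150): 001110010011000001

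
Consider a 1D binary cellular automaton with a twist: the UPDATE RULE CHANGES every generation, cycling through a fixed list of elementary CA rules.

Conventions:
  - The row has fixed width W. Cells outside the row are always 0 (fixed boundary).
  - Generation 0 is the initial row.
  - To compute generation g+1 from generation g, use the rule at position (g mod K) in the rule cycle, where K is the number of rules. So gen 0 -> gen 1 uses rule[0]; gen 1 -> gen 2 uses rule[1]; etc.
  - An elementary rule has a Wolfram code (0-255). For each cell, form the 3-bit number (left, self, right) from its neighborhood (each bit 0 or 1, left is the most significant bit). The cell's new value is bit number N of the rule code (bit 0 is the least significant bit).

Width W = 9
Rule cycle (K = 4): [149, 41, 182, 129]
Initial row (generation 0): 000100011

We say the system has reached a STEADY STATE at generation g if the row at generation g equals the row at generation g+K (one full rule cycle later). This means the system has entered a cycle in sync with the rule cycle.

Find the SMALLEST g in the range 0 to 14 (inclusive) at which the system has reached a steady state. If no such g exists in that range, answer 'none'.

Answer: none

Derivation:
Gen 0: 000100011
Gen 1 (rule 149): 110111000
Gen 2 (rule 41): 101100011
Gen 3 (rule 182): 110010100
Gen 4 (rule 129): 000000001
Gen 5 (rule 149): 111111101
Gen 6 (rule 41): 100000010
Gen 7 (rule 182): 110000111
Gen 8 (rule 129): 000110010
Gen 9 (rule 149): 110001011
Gen 10 (rule 41): 100100110
Gen 11 (rule 182): 111111001
Gen 12 (rule 129): 011110000
Gen 13 (rule 149): 001101111
Gen 14 (rule 41): 101011000
Gen 15 (rule 182): 111100100
Gen 16 (rule 129): 011000001
Gen 17 (rule 149): 000111101
Gen 18 (rule 41): 110100010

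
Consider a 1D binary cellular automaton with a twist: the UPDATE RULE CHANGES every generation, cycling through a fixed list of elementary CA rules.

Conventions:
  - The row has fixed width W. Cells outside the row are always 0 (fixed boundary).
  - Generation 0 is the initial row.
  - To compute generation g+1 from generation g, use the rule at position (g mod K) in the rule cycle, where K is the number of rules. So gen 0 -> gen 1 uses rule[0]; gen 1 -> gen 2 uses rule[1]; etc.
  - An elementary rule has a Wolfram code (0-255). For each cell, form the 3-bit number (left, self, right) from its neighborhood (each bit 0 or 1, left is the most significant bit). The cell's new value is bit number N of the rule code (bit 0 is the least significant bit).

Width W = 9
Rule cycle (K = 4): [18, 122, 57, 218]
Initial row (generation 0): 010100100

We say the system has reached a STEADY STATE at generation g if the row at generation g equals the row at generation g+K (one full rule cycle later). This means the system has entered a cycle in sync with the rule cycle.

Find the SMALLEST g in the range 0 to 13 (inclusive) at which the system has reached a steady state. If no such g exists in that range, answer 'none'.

Gen 0: 010100100
Gen 1 (rule 18): 100011010
Gen 2 (rule 122): 010111101
Gen 3 (rule 57): 001100010
Gen 4 (rule 218): 011110101
Gen 5 (rule 18): 100000000
Gen 6 (rule 122): 010000000
Gen 7 (rule 57): 001111111
Gen 8 (rule 218): 011111111
Gen 9 (rule 18): 100000000
Gen 10 (rule 122): 010000000
Gen 11 (rule 57): 001111111
Gen 12 (rule 218): 011111111
Gen 13 (rule 18): 100000000
Gen 14 (rule 122): 010000000
Gen 15 (rule 57): 001111111
Gen 16 (rule 218): 011111111
Gen 17 (rule 18): 100000000

Answer: 5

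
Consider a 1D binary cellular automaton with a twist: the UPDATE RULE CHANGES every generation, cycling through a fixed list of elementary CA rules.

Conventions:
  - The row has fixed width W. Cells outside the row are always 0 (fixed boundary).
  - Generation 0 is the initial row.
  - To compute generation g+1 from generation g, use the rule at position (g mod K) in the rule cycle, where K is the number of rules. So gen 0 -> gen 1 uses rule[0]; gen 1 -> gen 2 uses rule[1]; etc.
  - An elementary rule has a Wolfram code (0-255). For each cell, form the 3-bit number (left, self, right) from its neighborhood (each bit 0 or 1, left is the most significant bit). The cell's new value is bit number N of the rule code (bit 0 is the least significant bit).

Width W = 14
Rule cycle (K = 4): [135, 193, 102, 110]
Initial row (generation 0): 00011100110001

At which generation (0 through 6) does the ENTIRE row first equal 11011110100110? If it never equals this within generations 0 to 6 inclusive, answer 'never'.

Gen 0: 00011100110001
Gen 1 (rule 135): 11101001000111
Gen 2 (rule 193): 01100000010011
Gen 3 (rule 102): 10100000110101
Gen 4 (rule 110): 11100001111111
Gen 5 (rule 135): 01001110111110
Gen 6 (rule 193): 00000110011110

Answer: never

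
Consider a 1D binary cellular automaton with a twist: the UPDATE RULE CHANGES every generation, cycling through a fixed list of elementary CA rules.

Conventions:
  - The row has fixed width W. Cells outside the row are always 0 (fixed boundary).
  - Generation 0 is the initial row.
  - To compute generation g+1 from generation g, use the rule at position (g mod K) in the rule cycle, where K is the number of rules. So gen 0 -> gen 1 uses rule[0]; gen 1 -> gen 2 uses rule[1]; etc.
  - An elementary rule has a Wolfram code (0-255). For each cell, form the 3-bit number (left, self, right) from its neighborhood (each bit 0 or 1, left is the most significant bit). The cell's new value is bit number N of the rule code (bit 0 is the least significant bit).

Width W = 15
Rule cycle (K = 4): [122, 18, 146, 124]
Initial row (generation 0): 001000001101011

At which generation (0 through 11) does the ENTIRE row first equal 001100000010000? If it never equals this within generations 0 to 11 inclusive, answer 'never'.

Answer: 6

Derivation:
Gen 0: 001000001101011
Gen 1 (rule 122): 010100011110111
Gen 2 (rule 18): 100010100000000
Gen 3 (rule 146): 010100010000000
Gen 4 (rule 124): 011110011000000
Gen 5 (rule 122): 110011111100000
Gen 6 (rule 18): 001100000010000
Gen 7 (rule 146): 010010000101000
Gen 8 (rule 124): 011011000111100
Gen 9 (rule 122): 111111101100110
Gen 10 (rule 18): 000000000011001
Gen 11 (rule 146): 000000000100110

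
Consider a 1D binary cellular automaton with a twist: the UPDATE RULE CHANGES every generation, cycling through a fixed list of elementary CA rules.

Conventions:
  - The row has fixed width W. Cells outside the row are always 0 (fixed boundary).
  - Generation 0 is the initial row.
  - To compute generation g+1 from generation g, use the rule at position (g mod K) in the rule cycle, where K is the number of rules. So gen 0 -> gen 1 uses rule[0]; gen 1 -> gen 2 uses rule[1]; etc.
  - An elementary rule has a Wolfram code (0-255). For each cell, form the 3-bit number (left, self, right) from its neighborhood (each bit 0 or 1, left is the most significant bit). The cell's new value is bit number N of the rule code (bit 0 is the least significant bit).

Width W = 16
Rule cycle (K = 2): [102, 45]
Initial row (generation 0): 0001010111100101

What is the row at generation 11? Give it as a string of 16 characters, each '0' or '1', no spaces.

Gen 0: 0001010111100101
Gen 1 (rule 102): 0011111000101111
Gen 2 (rule 45): 1010000010111000
Gen 3 (rule 102): 1110000111001000
Gen 4 (rule 45): 1000110100001011
Gen 5 (rule 102): 1001011100011101
Gen 6 (rule 45): 1001110001010011
Gen 7 (rule 102): 1010010011110101
Gen 8 (rule 45): 1110010010001111
Gen 9 (rule 102): 0010110110010001
Gen 10 (rule 45): 1011101100010101
Gen 11 (rule 102): 1100110100111111

Answer: 1100110100111111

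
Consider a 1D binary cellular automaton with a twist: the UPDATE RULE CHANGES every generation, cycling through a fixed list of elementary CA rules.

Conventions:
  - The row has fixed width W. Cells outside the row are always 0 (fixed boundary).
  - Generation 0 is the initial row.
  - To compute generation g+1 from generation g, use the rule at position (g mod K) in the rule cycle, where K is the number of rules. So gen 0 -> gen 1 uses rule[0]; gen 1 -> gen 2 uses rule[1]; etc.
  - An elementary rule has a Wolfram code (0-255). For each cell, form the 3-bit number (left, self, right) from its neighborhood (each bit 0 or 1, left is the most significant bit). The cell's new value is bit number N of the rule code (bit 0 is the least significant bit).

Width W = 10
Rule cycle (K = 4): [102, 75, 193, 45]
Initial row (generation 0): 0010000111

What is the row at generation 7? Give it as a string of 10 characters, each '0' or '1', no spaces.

Answer: 0100100000

Derivation:
Gen 0: 0010000111
Gen 1 (rule 102): 0110001001
Gen 2 (rule 75): 1110110010
Gen 3 (rule 193): 0110010000
Gen 4 (rule 45): 0100010111
Gen 5 (rule 102): 1100111001
Gen 6 (rule 75): 1101101010
Gen 7 (rule 193): 0100100000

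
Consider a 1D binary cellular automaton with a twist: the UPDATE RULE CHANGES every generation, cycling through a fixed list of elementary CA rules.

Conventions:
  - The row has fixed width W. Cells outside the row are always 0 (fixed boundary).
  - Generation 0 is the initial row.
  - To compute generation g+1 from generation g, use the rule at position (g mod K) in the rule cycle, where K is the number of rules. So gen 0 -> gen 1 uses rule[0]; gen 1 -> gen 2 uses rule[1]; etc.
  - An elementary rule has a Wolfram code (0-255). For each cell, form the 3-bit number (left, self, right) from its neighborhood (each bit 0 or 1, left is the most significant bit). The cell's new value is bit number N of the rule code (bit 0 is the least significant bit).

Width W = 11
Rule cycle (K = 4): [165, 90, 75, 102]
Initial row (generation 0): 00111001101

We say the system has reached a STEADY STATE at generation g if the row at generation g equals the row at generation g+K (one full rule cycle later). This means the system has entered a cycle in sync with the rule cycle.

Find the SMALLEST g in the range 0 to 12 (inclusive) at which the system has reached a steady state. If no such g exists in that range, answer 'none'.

Gen 0: 00111001101
Gen 1 (rule 165): 10010000011
Gen 2 (rule 90): 01101000111
Gen 3 (rule 75): 11100011101
Gen 4 (rule 102): 00100100111
Gen 5 (rule 165): 10100100010
Gen 6 (rule 90): 00011010101
Gen 7 (rule 75): 11111000000
Gen 8 (rule 102): 00001000000
Gen 9 (rule 165): 11101011111
Gen 10 (rule 90): 10100010001
Gen 11 (rule 75): 00001100110
Gen 12 (rule 102): 00010101010
Gen 13 (rule 165): 11011111110
Gen 14 (rule 90): 11010000011
Gen 15 (rule 75): 11000111111
Gen 16 (rule 102): 01001000001

Answer: none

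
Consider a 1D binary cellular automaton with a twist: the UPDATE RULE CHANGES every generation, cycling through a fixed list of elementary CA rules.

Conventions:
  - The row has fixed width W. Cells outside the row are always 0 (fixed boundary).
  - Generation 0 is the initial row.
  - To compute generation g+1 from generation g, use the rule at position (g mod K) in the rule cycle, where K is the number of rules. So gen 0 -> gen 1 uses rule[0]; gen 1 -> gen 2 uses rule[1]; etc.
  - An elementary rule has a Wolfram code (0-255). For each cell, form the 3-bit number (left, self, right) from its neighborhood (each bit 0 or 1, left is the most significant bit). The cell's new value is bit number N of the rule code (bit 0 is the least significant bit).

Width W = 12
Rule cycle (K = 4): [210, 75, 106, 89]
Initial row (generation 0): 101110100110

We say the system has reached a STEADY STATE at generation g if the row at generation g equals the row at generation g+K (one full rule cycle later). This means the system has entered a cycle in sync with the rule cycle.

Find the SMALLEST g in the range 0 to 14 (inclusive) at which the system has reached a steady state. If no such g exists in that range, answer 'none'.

Gen 0: 101110100110
Gen 1 (rule 210): 000110011011
Gen 2 (rule 75): 111110111011
Gen 3 (rule 106): 100011101111
Gen 4 (rule 89): 011010101001
Gen 5 (rule 210): 101000000110
Gen 6 (rule 75): 000011111110
Gen 7 (rule 106): 000110000010
Gen 8 (rule 89): 110111111001
Gen 9 (rule 210): 010011111110
Gen 10 (rule 75): 100110000010
Gen 11 (rule 106): 001110000100
Gen 12 (rule 89): 101011110011
Gen 13 (rule 210): 000001111101
Gen 14 (rule 75): 111111000100
Gen 15 (rule 106): 100001001000
Gen 16 (rule 89): 011100100111
Gen 17 (rule 210): 101111011011
Gen 18 (rule 75): 001001011011

Answer: none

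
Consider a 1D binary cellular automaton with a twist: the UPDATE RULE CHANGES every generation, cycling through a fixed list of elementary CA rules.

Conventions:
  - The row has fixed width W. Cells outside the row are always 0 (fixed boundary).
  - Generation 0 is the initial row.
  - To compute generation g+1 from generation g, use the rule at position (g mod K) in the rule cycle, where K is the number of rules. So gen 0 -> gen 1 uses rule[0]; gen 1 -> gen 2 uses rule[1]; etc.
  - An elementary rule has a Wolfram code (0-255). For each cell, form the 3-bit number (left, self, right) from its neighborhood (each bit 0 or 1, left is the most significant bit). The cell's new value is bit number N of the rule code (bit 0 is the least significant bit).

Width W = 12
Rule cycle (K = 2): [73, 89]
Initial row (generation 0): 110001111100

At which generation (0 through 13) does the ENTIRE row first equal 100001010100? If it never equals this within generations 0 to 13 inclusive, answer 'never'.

Gen 0: 110001111100
Gen 1 (rule 73): 110101000101
Gen 2 (rule 89): 110000110000
Gen 3 (rule 73): 110110110111
Gen 4 (rule 89): 110110110101
Gen 5 (rule 73): 110110110000
Gen 6 (rule 89): 110110111111
Gen 7 (rule 73): 110110100001
Gen 8 (rule 89): 110110011100
Gen 9 (rule 73): 110110010101
Gen 10 (rule 89): 110111000000
Gen 11 (rule 73): 110101011111
Gen 12 (rule 89): 110000010001
Gen 13 (rule 73): 110111000100

Answer: never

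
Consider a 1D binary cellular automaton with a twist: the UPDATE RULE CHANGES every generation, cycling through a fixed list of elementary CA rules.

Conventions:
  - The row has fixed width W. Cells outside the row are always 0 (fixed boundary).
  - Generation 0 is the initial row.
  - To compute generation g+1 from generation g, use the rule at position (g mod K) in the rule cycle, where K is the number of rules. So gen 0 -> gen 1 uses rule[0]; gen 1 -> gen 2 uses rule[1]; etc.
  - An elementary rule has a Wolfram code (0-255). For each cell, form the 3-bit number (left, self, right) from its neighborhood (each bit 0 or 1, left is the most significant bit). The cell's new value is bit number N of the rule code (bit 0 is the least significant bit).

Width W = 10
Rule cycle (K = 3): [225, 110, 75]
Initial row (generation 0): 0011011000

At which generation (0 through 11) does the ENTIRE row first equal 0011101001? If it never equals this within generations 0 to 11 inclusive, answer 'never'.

Gen 0: 0011011000
Gen 1 (rule 225): 1001101011
Gen 2 (rule 110): 1011111111
Gen 3 (rule 75): 0010000001
Gen 4 (rule 225): 1000111100
Gen 5 (rule 110): 1001100100
Gen 6 (rule 75): 0011101001
Gen 7 (rule 225): 1001110000
Gen 8 (rule 110): 1011010000
Gen 9 (rule 75): 0011000111
Gen 10 (rule 225): 1001010011
Gen 11 (rule 110): 1011110111

Answer: 6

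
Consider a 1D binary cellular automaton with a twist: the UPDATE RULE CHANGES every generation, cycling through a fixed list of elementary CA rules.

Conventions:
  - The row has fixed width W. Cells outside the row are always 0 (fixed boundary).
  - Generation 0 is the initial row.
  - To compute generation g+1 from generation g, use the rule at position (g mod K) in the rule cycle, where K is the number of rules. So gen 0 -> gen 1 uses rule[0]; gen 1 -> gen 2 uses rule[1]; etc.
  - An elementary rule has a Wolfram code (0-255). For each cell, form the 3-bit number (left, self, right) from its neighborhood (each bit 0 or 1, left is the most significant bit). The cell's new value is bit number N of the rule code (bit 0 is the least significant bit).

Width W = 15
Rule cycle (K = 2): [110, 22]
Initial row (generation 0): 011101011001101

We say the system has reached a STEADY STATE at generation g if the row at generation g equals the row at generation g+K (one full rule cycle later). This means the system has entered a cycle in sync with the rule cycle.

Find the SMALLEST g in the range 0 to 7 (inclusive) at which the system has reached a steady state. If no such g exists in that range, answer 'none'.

Gen 0: 011101011001101
Gen 1 (rule 110): 110111111011111
Gen 2 (rule 22): 000000000000000
Gen 3 (rule 110): 000000000000000
Gen 4 (rule 22): 000000000000000
Gen 5 (rule 110): 000000000000000
Gen 6 (rule 22): 000000000000000
Gen 7 (rule 110): 000000000000000
Gen 8 (rule 22): 000000000000000
Gen 9 (rule 110): 000000000000000

Answer: 2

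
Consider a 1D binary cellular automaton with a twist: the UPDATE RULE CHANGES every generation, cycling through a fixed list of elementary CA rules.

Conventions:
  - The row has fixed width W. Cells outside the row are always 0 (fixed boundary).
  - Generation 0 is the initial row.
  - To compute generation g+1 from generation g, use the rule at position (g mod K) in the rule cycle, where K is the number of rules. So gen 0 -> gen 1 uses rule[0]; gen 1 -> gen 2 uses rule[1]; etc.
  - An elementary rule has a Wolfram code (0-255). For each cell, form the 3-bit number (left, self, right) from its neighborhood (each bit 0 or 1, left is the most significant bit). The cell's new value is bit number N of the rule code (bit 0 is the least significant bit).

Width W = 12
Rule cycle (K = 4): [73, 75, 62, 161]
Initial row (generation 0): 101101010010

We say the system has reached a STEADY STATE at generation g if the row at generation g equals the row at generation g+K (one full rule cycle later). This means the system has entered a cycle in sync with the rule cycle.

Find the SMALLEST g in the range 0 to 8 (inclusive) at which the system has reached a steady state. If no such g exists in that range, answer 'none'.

Answer: none

Derivation:
Gen 0: 101101010010
Gen 1 (rule 73): 001100000000
Gen 2 (rule 75): 111101111111
Gen 3 (rule 62): 100011000000
Gen 4 (rule 161): 001000011111
Gen 5 (rule 73): 100011010001
Gen 6 (rule 75): 001111000110
Gen 7 (rule 62): 011000101101
Gen 8 (rule 161): 000010010010
Gen 9 (rule 73): 111000000000
Gen 10 (rule 75): 101011111111
Gen 11 (rule 62): 111110000000
Gen 12 (rule 161): 011100111111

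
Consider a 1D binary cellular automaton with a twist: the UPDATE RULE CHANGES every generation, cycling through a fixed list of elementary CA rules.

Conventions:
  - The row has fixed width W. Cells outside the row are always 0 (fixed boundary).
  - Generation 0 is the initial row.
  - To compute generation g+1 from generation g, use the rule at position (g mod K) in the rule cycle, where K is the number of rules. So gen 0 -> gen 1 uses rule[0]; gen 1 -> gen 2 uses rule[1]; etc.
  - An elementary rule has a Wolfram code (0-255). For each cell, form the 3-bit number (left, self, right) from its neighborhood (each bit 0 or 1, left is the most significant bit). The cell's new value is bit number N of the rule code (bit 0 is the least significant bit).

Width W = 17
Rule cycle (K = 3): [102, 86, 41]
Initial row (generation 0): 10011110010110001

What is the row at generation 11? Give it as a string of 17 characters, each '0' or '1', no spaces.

Gen 0: 10011110010110001
Gen 1 (rule 102): 10100010111010011
Gen 2 (rule 86): 10110110001011101
Gen 3 (rule 41): 01101100100110010
Gen 4 (rule 102): 10110101101010110
Gen 5 (rule 86): 10010100101010011
Gen 6 (rule 41): 00001000010100010
Gen 7 (rule 102): 00011000111100110
Gen 8 (rule 86): 00101101000111011
Gen 9 (rule 41): 10011010010100110
Gen 10 (rule 102): 10101110111101010
Gen 11 (rule 86): 10100010000101011

Answer: 10100010000101011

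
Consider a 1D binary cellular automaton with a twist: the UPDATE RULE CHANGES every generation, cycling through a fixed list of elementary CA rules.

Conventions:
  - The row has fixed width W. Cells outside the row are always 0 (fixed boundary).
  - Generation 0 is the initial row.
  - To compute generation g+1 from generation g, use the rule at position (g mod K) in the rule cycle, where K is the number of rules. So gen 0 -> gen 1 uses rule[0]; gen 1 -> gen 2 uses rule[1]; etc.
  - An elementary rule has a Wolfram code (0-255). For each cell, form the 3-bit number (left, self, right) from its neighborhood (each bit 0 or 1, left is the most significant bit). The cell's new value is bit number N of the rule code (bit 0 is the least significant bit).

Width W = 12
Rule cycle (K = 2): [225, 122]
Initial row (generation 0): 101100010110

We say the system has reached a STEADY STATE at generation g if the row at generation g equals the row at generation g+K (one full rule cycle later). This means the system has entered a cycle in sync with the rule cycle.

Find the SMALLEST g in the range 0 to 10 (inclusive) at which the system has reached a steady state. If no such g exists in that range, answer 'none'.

Gen 0: 101100010110
Gen 1 (rule 225): 010101001010
Gen 2 (rule 122): 101010110101
Gen 3 (rule 225): 010101011010
Gen 4 (rule 122): 101010111101
Gen 5 (rule 225): 010101011110
Gen 6 (rule 122): 101010110011
Gen 7 (rule 225): 010101010001
Gen 8 (rule 122): 101010101010
Gen 9 (rule 225): 010101010100
Gen 10 (rule 122): 101010101010
Gen 11 (rule 225): 010101010100
Gen 12 (rule 122): 101010101010

Answer: 8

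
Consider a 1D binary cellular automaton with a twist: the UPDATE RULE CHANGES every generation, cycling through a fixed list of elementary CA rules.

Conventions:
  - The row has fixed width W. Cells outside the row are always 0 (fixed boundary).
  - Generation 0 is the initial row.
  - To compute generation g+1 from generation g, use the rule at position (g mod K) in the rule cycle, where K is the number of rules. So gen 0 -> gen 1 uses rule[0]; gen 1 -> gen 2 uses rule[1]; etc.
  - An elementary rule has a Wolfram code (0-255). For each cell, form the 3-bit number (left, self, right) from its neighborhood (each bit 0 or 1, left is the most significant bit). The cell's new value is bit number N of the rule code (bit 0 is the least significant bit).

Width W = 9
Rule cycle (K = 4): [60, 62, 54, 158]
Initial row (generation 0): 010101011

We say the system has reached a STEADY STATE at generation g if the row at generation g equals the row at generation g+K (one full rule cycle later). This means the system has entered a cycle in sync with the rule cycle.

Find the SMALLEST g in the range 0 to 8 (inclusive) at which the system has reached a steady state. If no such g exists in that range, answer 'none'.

Gen 0: 010101011
Gen 1 (rule 60): 011111110
Gen 2 (rule 62): 110000001
Gen 3 (rule 54): 001000011
Gen 4 (rule 158): 011100110
Gen 5 (rule 60): 010010101
Gen 6 (rule 62): 111111111
Gen 7 (rule 54): 000000000
Gen 8 (rule 158): 000000000
Gen 9 (rule 60): 000000000
Gen 10 (rule 62): 000000000
Gen 11 (rule 54): 000000000
Gen 12 (rule 158): 000000000

Answer: 7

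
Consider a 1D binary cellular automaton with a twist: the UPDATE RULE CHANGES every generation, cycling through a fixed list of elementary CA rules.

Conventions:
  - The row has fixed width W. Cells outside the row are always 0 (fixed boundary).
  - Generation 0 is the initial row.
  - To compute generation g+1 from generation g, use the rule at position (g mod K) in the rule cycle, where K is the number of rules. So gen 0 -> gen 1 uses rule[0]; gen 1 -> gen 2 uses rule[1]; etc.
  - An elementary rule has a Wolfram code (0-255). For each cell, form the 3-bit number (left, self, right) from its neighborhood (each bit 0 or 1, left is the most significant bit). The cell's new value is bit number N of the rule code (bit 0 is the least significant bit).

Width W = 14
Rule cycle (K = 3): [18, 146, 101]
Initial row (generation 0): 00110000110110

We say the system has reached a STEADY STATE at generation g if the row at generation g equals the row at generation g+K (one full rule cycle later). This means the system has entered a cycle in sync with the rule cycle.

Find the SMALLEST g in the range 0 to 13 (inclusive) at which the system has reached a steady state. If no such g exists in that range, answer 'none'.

Answer: 4

Derivation:
Gen 0: 00110000110110
Gen 1 (rule 18): 01001001000001
Gen 2 (rule 146): 10110110100010
Gen 3 (rule 101): 11011011101010
Gen 4 (rule 18): 00000000000001
Gen 5 (rule 146): 00000000000010
Gen 6 (rule 101): 11111111111010
Gen 7 (rule 18): 00000000000001
Gen 8 (rule 146): 00000000000010
Gen 9 (rule 101): 11111111111010
Gen 10 (rule 18): 00000000000001
Gen 11 (rule 146): 00000000000010
Gen 12 (rule 101): 11111111111010
Gen 13 (rule 18): 00000000000001
Gen 14 (rule 146): 00000000000010
Gen 15 (rule 101): 11111111111010
Gen 16 (rule 18): 00000000000001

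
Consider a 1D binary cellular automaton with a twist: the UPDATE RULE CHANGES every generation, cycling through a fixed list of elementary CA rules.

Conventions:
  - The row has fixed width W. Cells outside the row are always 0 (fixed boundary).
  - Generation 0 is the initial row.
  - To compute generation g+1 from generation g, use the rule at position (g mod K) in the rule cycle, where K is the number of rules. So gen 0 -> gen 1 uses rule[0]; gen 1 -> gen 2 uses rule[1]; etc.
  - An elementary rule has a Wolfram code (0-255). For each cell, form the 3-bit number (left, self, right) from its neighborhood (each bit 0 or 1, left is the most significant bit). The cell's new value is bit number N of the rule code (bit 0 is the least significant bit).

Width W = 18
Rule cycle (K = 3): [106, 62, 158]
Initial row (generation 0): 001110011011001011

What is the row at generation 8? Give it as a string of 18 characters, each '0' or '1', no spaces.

Answer: 101111111111001100

Derivation:
Gen 0: 001110011011001011
Gen 1 (rule 106): 011010111111010111
Gen 2 (rule 62): 110111100000111100
Gen 3 (rule 158): 100111010001111010
Gen 4 (rule 106): 001101100011001100
Gen 5 (rule 62): 011011010110111010
Gen 6 (rule 158): 110010010100110011
Gen 7 (rule 106): 110100101001110111
Gen 8 (rule 62): 101111111111001100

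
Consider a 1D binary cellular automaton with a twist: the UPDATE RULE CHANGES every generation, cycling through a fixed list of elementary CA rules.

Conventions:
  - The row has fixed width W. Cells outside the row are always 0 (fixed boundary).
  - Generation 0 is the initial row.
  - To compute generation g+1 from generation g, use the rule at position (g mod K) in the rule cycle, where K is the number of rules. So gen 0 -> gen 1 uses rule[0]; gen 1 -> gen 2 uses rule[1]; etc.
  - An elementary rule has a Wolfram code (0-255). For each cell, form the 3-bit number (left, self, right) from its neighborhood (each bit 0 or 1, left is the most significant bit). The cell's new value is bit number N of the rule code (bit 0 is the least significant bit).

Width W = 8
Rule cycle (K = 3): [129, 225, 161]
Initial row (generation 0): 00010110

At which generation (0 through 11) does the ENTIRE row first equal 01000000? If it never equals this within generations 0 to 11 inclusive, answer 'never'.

Gen 0: 00010110
Gen 1 (rule 129): 11000000
Gen 2 (rule 225): 01011111
Gen 3 (rule 161): 00101110
Gen 4 (rule 129): 10000100
Gen 5 (rule 225): 00110001
Gen 6 (rule 161): 10000100
Gen 7 (rule 129): 00110001
Gen 8 (rule 225): 10010100
Gen 9 (rule 161): 00001001
Gen 10 (rule 129): 11100000
Gen 11 (rule 225): 01101111

Answer: never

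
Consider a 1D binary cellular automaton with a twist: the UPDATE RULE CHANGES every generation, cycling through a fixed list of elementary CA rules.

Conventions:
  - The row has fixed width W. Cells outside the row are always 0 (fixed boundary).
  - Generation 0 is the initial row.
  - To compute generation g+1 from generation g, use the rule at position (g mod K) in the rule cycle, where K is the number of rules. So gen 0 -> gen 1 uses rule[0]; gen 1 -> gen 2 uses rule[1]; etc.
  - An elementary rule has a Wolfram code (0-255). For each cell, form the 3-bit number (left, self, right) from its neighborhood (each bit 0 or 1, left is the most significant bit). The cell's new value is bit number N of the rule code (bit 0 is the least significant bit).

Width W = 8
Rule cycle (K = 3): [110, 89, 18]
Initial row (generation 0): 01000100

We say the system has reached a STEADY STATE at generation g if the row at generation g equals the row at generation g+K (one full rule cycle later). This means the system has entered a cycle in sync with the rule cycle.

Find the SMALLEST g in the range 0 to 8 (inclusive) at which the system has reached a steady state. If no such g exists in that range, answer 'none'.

Gen 0: 01000100
Gen 1 (rule 110): 11001100
Gen 2 (rule 89): 11101111
Gen 3 (rule 18): 00000000
Gen 4 (rule 110): 00000000
Gen 5 (rule 89): 11111111
Gen 6 (rule 18): 00000000
Gen 7 (rule 110): 00000000
Gen 8 (rule 89): 11111111
Gen 9 (rule 18): 00000000
Gen 10 (rule 110): 00000000
Gen 11 (rule 89): 11111111

Answer: 3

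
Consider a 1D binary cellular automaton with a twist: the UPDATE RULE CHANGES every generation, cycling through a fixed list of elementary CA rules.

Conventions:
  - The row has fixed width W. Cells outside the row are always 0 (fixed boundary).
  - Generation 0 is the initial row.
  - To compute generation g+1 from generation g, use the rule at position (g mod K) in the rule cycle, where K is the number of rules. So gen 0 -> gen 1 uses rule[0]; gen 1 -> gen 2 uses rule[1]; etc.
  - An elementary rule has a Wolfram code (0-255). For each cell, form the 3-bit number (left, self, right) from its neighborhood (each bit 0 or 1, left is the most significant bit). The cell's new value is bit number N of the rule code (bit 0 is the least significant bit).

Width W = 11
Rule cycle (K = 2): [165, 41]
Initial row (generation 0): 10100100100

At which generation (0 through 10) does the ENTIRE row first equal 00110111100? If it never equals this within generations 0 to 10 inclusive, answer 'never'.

Answer: never

Derivation:
Gen 0: 10100100100
Gen 1 (rule 165): 11100100101
Gen 2 (rule 41): 10000000010
Gen 3 (rule 165): 10111111010
Gen 4 (rule 41): 01100000100
Gen 5 (rule 165): 00001110101
Gen 6 (rule 41): 11101001010
Gen 7 (rule 165): 01011001110
Gen 8 (rule 41): 00110001000
Gen 9 (rule 165): 10000101011
Gen 10 (rule 41): 00110010110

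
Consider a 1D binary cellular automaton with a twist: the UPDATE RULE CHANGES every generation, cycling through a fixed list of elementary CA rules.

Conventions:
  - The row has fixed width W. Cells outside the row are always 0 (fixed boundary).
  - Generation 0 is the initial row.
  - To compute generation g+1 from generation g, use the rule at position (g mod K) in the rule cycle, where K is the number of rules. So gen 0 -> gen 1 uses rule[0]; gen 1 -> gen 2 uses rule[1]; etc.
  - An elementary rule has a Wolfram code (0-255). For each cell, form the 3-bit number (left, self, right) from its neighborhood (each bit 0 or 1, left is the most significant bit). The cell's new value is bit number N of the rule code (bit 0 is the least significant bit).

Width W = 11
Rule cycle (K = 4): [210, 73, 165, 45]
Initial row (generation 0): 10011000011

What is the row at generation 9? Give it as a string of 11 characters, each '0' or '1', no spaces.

Gen 0: 10011000011
Gen 1 (rule 210): 01101100101
Gen 2 (rule 73): 01101100000
Gen 3 (rule 165): 00010001111
Gen 4 (rule 45): 11010101000
Gen 5 (rule 210): 01000000100
Gen 6 (rule 73): 00011110001
Gen 7 (rule 165): 11001100101
Gen 8 (rule 45): 10001000111
Gen 9 (rule 210): 01010101011

Answer: 01010101011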